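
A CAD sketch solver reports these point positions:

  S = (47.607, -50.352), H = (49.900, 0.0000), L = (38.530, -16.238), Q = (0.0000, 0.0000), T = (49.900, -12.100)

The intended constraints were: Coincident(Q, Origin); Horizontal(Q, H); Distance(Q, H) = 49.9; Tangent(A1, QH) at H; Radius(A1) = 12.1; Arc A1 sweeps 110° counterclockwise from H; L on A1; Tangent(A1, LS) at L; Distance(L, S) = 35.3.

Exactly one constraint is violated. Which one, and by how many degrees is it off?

Tangent(A1, LS) at L — off by 5.10°.

Q = (0.00, 0.00) ✓; Q.y = 0.00, H.y = 0.00 ✓; |QH| = 49.90 ✓; ∠(TH, HQ) = 90.00° ✓; |TH| = 12.10 ✓; bearing(T→L) − bearing(T→H) = 110.0° ✓; |TL| = 12.10 ✓; ∠(TL, LS) = 95.10° ✗; |LS| = 35.30 ✓.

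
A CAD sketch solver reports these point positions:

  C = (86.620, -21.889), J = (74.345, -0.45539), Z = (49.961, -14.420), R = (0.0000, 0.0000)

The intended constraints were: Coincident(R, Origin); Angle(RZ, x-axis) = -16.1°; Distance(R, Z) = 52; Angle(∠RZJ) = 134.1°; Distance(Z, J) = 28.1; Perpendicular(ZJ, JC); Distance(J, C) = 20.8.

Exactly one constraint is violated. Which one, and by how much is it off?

Distance(J, C) = 20.8 — off by 3.90.

R = (0.00, 0.00) ✓; RZ at -16.10° ✓; |RZ| = 52.00 ✓; ∠RZJ = 134.1° ✓; |ZJ| = 28.10 ✓; ∠(ZJ, JC) = 90.00° ✓; |JC| = 24.70 ✗.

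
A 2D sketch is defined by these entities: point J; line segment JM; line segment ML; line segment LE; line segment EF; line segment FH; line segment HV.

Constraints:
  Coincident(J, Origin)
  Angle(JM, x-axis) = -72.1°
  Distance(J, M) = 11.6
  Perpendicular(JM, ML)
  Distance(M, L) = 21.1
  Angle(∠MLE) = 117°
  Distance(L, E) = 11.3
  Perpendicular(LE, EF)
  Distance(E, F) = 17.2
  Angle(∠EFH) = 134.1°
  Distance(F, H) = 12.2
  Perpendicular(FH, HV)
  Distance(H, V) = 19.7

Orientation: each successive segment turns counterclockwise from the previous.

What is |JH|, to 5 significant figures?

2.4110

The perpendicularity gives EF at right angles to LE, so EF runs at 170.90°; with |EF| = 17.2, F = (8.4476, 9.3248). ∠EFH = 134.1° gives FH at -143.20° from the x-axis; with |FH| = 12.2, H = (-1.3213, 2.0167). Then |JH| = |H − J| = 2.4110.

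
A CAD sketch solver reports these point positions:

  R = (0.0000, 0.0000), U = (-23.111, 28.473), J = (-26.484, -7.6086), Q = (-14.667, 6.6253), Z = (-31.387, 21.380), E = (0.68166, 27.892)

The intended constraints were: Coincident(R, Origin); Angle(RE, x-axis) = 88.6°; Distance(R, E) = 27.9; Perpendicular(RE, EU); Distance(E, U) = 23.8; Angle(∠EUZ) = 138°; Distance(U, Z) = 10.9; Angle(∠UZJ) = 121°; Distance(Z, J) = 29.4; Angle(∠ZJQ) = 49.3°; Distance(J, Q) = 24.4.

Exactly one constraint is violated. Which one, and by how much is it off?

Distance(J, Q) = 24.4 — off by 5.90.

R = (0.00, 0.00) ✓; RE at 88.60° ✓; |RE| = 27.90 ✓; ∠(RE, EU) = 90.00° ✓; |EU| = 23.80 ✓; ∠EUZ = 138.0° ✓; |UZ| = 10.90 ✓; ∠UZJ = 121.0° ✓; |ZJ| = 29.40 ✓; ∠ZJQ = 49.30° ✓; |JQ| = 18.50 ✗.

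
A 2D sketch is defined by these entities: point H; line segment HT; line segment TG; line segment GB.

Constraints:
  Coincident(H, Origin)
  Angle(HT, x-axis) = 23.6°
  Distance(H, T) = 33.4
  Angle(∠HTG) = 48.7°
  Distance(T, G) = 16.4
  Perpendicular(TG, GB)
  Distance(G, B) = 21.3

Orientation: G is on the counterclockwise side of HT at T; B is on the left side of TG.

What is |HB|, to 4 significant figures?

6.800

H is at the origin; HT runs at 23.6° with length 33.4, so T = 33.4·(cos 23.6°, sin 23.6°) = (30.61, 13.37). ∠HTG = 48.7°, so TG runs at 23.6° + (180° − 48.7°) = 154.9° from the x-axis; with |TG| = 16.4, G = T + 16.4·(cos 154.9°, sin 154.9°) = (15.76, 20.33). TG is perpendicular to GB; with |GB| = 21.3 on the left of TG, B = G + 21.3·(-0.4242, -0.9056) = (6.720, 1.040). Then |HB| = |B − H| = 6.800.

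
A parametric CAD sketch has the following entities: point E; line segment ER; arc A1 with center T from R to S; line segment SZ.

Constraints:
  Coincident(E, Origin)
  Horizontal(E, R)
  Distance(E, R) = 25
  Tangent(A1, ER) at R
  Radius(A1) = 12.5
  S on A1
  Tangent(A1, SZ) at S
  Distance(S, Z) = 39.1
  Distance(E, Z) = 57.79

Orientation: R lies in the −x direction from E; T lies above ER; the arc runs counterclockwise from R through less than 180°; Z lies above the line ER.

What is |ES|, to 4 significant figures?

20.07

Checks: |TS| = 12.50 ✓; ∠(TS, SZ) = 90.00° ✓; |SZ| = 39.10 ✓; |EZ| = 57.79 ✓.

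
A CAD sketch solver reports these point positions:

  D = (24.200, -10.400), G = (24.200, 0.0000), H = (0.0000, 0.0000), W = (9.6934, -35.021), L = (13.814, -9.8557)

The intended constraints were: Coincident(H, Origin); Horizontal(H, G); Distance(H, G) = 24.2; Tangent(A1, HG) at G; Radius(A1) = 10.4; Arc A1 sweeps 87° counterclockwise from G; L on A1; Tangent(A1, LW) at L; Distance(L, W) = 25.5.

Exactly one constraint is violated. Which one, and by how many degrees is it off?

Tangent(A1, LW) at L — off by 6.30°.

H = (0.00, 0.00) ✓; H.y = 0.00, G.y = 0.00 ✓; |HG| = 24.20 ✓; ∠(DG, GH) = 90.00° ✓; |DG| = 10.40 ✓; bearing(D→L) − bearing(D→G) = 87.00° ✓; |DL| = 10.40 ✓; ∠(DL, LW) = 96.30° ✗; |LW| = 25.50 ✓.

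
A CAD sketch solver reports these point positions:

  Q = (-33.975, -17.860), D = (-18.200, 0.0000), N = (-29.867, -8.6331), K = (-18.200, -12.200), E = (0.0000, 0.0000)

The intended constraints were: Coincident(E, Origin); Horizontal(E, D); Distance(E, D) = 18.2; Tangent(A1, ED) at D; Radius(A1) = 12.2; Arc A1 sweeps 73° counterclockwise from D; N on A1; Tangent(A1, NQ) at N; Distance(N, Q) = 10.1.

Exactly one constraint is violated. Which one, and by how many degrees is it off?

Tangent(A1, NQ) at N — off by 7.00°.

E = (0.00, 0.00) ✓; E.y = 0.00, D.y = 0.00 ✓; |ED| = 18.20 ✓; ∠(KD, DE) = 90.00° ✓; |KD| = 12.20 ✓; bearing(K→N) − bearing(K→D) = 73.00° ✓; |KN| = 12.20 ✓; ∠(KN, NQ) = 97.00° ✗; |NQ| = 10.10 ✓.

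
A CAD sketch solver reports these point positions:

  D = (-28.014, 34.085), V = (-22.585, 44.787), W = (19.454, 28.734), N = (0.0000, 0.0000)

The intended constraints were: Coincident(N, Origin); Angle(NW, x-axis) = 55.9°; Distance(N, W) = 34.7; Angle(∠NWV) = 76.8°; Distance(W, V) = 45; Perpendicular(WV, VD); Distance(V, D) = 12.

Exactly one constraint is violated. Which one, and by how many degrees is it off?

Perpendicular(WV, VD) — off by 6.00°.

N = (0.00, 0.00) ✓; NW at 55.90° ✓; |NW| = 34.70 ✓; ∠NWV = 76.80° ✓; |WV| = 45.00 ✓; ∠(WV, VD) = 84.00° ✗; |VD| = 12.00 ✓.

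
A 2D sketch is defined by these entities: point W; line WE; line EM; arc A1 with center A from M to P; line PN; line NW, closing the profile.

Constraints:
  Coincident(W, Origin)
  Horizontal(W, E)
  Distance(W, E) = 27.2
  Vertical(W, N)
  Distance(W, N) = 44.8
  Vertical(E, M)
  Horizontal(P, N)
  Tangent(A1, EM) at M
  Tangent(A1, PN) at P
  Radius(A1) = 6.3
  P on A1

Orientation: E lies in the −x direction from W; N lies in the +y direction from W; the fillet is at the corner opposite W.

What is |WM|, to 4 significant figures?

47.14

W is at the origin; WE is horizontal with |WE| = 27.2 and E on the −x side, so E = (-27.20, 0.000). W and N share the same x with |WN| = 44.8 and N on the +y side, so N = (0.000, 44.80). The virtual corner opposite W is at (-27.20, 44.80). The tangent condition forces AM to be normal to EM and since A1 is tangent to PN there, AP ⟂ PN, with radius 6.3, so the center A sits 6.3 in from both sides at A = (-20.90, 38.50). That places the tangent points at M = (-27.20, 38.50) on EM and P = (-20.90, 44.80) on PN. Then |WM| = |M − W| = 47.14.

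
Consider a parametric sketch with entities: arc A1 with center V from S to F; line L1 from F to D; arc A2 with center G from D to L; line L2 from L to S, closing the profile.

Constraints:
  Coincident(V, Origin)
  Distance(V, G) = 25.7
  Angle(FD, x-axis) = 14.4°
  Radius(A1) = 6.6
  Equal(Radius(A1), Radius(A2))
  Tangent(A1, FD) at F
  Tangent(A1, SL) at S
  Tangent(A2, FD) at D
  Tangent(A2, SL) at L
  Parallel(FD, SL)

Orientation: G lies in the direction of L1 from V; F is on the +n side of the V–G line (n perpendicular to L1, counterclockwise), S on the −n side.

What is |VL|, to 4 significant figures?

26.53

Tangency of A1 to both parallel lines with radius 6.6 puts F and S at V ± 6.6·n: F = (-1.641, 6.393), S = (1.641, -6.393). Equal radii place D and L the same way about G: D = G + 6.6·n = (23.25, 12.78), L = G − 6.6·n = (26.53, -0.001319). Then |VL| = |L − V| = 26.53.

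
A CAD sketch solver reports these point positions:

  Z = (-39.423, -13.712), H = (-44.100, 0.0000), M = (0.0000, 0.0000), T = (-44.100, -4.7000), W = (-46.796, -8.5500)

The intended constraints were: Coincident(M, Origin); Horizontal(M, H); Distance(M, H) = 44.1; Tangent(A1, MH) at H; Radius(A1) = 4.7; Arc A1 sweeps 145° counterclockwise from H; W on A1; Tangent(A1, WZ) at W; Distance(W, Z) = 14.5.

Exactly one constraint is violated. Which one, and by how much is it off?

Distance(W, Z) = 14.5 — off by 5.50.

M = (0.00, 0.00) ✓; M.y = 0.00, H.y = 0.00 ✓; |MH| = 44.10 ✓; ∠(TH, HM) = 90.00° ✓; |TH| = 4.700 ✓; bearing(T→W) − bearing(T→H) = 145.0° ✓; |TW| = 4.700 ✓; ∠(TW, WZ) = 89.99° ✓; |WZ| = 9.000 ✗.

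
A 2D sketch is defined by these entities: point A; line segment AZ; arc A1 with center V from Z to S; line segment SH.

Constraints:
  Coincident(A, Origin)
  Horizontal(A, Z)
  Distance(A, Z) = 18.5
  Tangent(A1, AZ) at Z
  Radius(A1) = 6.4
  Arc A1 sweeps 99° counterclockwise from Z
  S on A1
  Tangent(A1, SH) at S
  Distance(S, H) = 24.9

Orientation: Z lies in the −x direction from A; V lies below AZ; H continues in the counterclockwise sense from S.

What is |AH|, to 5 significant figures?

38.230

On A1, Z sits at bearing 90° from V; a 99° counterclockwise sweep puts S at bearing 189°, so S = V + 6.4·(cos 189°, sin 189°) = (-24.821, -7.4012). The tangent condition forces VS to be normal to SH, so SH runs along (−sin 189°, cos 189°); with |SH| = 24.9, H = (-20.926, -31.995). Then |AH| = |H − A| = 38.230.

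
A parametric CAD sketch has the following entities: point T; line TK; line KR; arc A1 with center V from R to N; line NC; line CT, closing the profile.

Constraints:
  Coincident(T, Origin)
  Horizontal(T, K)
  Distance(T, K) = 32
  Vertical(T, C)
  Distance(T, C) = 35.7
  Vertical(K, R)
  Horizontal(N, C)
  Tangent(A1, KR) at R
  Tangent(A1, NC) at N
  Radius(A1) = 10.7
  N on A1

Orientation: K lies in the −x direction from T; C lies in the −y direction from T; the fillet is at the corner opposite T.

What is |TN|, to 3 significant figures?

41.6

The virtual corner opposite T is at (-32.0, -35.7). A1 meets KR tangentially, so VR is at right angles to KR and tangency of A1 to NC means the radius VN is perpendicular to NC, with radius 10.7, so the center V sits 10.7 in from both sides at V = (-21.3, -25.0). That places the tangent points at R = (-32.0, -25.0) on KR and N = (-21.3, -35.7) on NC. Then |TN| = |N − T| = 41.6.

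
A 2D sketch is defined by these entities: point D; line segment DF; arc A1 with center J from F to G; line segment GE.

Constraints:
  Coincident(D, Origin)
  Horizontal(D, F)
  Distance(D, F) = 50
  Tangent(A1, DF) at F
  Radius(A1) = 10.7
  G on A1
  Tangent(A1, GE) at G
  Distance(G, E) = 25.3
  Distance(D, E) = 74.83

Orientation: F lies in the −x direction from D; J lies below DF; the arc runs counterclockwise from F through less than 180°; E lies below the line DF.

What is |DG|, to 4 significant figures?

60.66

Checks: |JG| = 10.70 ✓; ∠(JG, GE) = 90.00° ✓; |GE| = 25.30 ✓; |DE| = 74.83 ✓.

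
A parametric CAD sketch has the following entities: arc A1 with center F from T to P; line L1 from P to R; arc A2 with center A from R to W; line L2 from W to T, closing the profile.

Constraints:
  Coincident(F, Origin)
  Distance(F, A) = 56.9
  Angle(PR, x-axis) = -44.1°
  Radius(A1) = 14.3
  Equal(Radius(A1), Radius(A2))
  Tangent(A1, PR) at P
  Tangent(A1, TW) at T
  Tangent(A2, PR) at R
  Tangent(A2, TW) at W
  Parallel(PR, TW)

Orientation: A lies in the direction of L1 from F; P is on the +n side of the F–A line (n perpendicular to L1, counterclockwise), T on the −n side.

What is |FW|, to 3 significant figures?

58.7

Tangency of A1 to both parallel lines with radius 14.3 puts P and T at F ± 14.3·n: P = (9.95, 10.3), T = (-9.95, -10.3). Equal radii place R and W the same way about A: R = A + 14.3·n = (50.8, -29.3), W = A − 14.3·n = (30.9, -49.9). Then |FW| = |W − F| = 58.7.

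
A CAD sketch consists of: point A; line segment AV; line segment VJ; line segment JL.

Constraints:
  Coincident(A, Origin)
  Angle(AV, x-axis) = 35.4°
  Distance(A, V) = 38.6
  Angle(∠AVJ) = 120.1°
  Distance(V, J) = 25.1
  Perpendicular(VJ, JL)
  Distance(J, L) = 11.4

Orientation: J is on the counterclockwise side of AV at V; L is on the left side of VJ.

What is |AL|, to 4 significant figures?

49.60

∠AVJ = 120.1°, so VJ runs at 35.4° + (180° − 120.1°) = 95.30° from the x-axis; with |VJ| = 25.1, J = V + 25.1·(cos 95.30°, sin 95.30°) = (29.15, 47.35). VJ is perpendicular to JL; with |JL| = 11.4 on the left of VJ, L = J + 11.4·(-0.9957, -0.09237) = (17.79, 46.30). Then |AL| = |L − A| = 49.60.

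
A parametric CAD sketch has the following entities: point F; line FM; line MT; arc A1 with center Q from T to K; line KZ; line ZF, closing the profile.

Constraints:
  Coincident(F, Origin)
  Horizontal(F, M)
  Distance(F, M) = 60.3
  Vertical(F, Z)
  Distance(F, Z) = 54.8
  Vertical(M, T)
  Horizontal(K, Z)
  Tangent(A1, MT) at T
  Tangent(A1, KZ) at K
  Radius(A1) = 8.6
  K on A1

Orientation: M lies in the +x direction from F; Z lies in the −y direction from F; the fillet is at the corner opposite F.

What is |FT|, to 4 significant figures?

75.96

F is at the origin; FM is horizontal with |FM| = 60.3 and M on the +x side, so M = (60.30, 0.000). FZ is vertical with |FZ| = 54.8 and Z on the −y side, so Z = (0.000, -54.80). The virtual corner opposite F is at (60.30, -54.80). Tangency of A1 to MT means the radius QT is perpendicular to MT and since A1 is tangent to KZ there, QK ⟂ KZ, with radius 8.6, so the center Q sits 8.6 in from both sides at Q = (51.70, -46.20). That places the tangent points at T = (60.30, -46.20) on MT and K = (51.70, -54.80) on KZ. Then |FT| = |T − F| = 75.96.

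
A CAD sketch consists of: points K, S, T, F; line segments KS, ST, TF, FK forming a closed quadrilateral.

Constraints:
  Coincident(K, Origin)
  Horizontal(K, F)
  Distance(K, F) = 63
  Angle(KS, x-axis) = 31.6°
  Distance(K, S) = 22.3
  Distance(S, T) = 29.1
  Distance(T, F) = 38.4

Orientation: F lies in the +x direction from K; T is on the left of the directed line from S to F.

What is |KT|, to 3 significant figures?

51.2

Checks: |ST| = 29.10 ✓; |TF| = 38.40 ✓.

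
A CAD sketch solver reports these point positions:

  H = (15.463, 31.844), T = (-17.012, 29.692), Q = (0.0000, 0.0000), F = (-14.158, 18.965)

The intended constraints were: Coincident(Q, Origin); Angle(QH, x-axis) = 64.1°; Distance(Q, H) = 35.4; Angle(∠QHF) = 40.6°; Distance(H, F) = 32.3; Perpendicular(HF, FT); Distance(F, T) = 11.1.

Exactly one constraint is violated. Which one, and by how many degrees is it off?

Perpendicular(HF, FT) — off by 8.60°.

Q = (0.00, 0.00) ✓; QH at 64.10° ✓; |QH| = 35.40 ✓; ∠QHF = 40.60° ✓; |HF| = 32.30 ✓; ∠(HF, FT) = 98.60° ✗; |FT| = 11.10 ✓.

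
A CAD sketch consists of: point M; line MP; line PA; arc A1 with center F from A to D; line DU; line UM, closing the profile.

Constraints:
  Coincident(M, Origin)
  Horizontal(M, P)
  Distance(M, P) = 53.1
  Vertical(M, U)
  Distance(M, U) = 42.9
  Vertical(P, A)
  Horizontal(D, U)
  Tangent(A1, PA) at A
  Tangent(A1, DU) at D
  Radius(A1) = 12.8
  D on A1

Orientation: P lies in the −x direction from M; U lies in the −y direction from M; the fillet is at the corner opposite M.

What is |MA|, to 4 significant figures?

61.04

The virtual corner opposite M is at (-53.10, -42.90). A1 meets PA tangentially, so FA is at right angles to PA and the tangent condition forces FD to be normal to DU, with radius 12.8, so the center F sits 12.8 in from both sides at F = (-40.30, -30.10). That places the tangent points at A = (-53.10, -30.10) on PA and D = (-40.30, -42.90) on DU. Then |MA| = |A − M| = 61.04.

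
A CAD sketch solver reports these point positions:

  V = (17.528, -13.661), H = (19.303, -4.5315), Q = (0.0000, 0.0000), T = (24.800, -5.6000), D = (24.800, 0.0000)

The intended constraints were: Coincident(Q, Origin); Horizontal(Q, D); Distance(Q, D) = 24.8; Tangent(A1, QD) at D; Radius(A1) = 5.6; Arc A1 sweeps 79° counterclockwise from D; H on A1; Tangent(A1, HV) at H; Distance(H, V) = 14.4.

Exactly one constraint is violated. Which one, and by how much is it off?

Distance(H, V) = 14.4 — off by 5.10.

Q = (0.00, 0.00) ✓; Q.y = 0.00, D.y = 0.00 ✓; |QD| = 24.80 ✓; ∠(TD, DQ) = 90.00° ✓; |TD| = 5.600 ✓; bearing(T→H) − bearing(T→D) = 79.00° ✓; |TH| = 5.600 ✓; ∠(TH, HV) = 90.00° ✓; |HV| = 9.300 ✗.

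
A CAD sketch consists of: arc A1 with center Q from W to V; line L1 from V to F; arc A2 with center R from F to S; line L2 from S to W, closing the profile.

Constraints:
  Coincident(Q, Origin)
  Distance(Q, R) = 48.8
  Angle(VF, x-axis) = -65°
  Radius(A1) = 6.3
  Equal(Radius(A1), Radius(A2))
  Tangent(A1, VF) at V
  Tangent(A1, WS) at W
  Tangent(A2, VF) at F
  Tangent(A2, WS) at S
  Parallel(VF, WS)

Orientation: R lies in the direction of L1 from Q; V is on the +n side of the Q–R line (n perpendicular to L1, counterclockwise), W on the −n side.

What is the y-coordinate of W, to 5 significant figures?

-2.6625

The slot axis is L1's direction at -65.0°, so u = (cos -65.0°, sin -65.0°) = (0.42262, -0.90631) and n = (−sin -65.0°, cos -65.0°) = (0.90631, 0.42262). Q is at the origin and R lies 48.8 along u from Q, so R = 48.8·u = (20.624, -44.228). Tangency of A1 to both parallel lines with radius 6.3 puts V and W at Q ± 6.3·n: V = (5.7097, 2.6625), W = (-5.7097, -2.6625). So W.y = -2.6625.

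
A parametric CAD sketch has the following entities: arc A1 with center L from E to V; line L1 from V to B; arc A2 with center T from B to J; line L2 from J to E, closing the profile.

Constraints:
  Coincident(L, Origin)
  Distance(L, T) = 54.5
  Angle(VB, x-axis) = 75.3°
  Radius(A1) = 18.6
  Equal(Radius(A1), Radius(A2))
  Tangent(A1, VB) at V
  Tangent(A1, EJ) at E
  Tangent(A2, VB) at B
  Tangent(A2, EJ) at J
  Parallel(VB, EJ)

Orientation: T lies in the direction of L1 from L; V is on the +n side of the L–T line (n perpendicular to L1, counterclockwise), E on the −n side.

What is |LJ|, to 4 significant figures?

57.59

The slot axis is L1's direction at 75.3°, so u = (cos 75.3°, sin 75.3°) = (0.2538, 0.9673) and n = (−sin 75.3°, cos 75.3°) = (-0.9673, 0.2538). L is at the origin and T lies 54.5 along u from L, so T = 54.5·u = (13.83, 52.72). Tangency of A1 to both parallel lines with radius 18.6 puts V and E at L ± 18.6·n: V = (-17.99, 4.720), E = (17.99, -4.720). Equal radii place B and J the same way about T: B = T + 18.6·n = (-4.161, 57.44), J = T − 18.6·n = (31.82, 48.00). Then |LJ| = |J − L| = 57.59.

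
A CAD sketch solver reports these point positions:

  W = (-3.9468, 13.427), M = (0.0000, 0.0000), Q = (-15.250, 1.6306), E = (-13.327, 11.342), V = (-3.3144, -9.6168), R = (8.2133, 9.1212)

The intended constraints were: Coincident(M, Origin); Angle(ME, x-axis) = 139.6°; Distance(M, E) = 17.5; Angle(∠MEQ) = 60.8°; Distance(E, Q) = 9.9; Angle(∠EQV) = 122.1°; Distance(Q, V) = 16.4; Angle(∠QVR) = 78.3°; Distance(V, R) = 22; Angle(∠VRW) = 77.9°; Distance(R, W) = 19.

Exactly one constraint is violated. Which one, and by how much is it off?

Distance(R, W) = 19 — off by 6.10.

M = (0.00, 0.00) ✓; ME at 139.6° ✓; |ME| = 17.50 ✓; ∠MEQ = 60.80° ✓; |EQ| = 9.900 ✓; ∠EQV = 122.1° ✓; |QV| = 16.40 ✓; ∠QVR = 78.30° ✓; |VR| = 22.00 ✓; ∠VRW = 77.90° ✓; |RW| = 12.90 ✗.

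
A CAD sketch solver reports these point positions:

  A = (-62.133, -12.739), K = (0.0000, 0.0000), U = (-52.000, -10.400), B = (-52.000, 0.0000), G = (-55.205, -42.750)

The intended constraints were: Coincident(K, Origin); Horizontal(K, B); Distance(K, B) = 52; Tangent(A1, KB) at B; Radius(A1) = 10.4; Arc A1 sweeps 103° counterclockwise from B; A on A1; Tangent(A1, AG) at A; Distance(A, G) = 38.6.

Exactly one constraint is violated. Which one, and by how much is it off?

Distance(A, G) = 38.6 — off by 7.80.

K = (0.00, 0.00) ✓; K.y = 0.00, B.y = 0.00 ✓; |KB| = 52.00 ✓; ∠(UB, BK) = 90.00° ✓; |UB| = 10.40 ✓; bearing(U→A) − bearing(U→B) = 103.0° ✓; |UA| = 10.40 ✓; ∠(UA, AG) = 90.00° ✓; |AG| = 30.80 ✗.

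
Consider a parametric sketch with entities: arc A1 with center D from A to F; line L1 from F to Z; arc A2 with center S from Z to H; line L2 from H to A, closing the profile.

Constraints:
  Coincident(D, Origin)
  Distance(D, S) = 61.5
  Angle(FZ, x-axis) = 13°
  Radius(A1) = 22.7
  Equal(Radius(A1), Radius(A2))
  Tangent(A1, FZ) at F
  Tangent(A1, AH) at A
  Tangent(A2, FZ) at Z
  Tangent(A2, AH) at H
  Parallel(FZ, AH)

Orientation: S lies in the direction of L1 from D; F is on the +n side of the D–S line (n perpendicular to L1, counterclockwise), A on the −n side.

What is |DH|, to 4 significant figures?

65.56

The slot axis is L1's direction at 13.0°, so u = (cos 13.0°, sin 13.0°) = (0.9744, 0.2250) and n = (−sin 13.0°, cos 13.0°) = (-0.2250, 0.9744). D is at the origin and S lies 61.5 along u from D, so S = 61.5·u = (59.92, 13.83). Tangency of A1 to both parallel lines with radius 22.7 puts F and A at D ± 22.7·n: F = (-5.106, 22.12), A = (5.106, -22.12). Equal radii place Z and H the same way about S: Z = S + 22.7·n = (54.82, 35.95), H = S − 22.7·n = (65.03, -8.284). Then |DH| = |H − D| = 65.56.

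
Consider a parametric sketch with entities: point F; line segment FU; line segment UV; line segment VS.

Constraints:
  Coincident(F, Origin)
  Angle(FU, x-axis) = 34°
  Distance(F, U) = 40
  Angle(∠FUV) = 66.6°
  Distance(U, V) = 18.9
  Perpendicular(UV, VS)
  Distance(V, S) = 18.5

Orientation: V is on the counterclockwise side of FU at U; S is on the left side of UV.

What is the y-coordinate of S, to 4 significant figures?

16.97

F is at the origin; FU runs at 34.0° with length 40.0, so U = 40.0·(cos 34.0°, sin 34.0°) = (33.16, 22.37). ∠FUV = 66.6°, so UV runs at 34.0° + (180° − 66.6°) = 147.4° from the x-axis; with |UV| = 18.9, V = U + 18.9·(cos 147.4°, sin 147.4°) = (17.24, 32.55). UV is perpendicular to VS; with |VS| = 18.5 on the left of UV, S = V + 18.5·(-0.5388, -0.8425) = (7.272, 16.97). So S.y = 16.97.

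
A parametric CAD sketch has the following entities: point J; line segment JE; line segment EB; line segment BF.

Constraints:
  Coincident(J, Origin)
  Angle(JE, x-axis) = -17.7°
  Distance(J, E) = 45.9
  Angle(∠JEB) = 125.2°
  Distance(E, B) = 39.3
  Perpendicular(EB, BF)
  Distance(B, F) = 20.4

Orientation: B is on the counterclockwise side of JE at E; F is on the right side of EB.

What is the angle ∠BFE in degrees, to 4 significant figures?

62.57°

∠JEB = 125.2°, so EB runs at -17.7° + (180° − 125.2°) = 37.10° from the x-axis; with |EB| = 39.3, B = E + 39.3·(cos 37.10°, sin 37.10°) = (75.07, 9.751). EB ⟂ BF; with |BF| = 20.4 on the right of EB, F = B + 20.4·(0.6032, -0.7976) = (87.38, -6.520). Then cos ∠BFE = FB·FE / (|FB||FE|), giving 62.57°.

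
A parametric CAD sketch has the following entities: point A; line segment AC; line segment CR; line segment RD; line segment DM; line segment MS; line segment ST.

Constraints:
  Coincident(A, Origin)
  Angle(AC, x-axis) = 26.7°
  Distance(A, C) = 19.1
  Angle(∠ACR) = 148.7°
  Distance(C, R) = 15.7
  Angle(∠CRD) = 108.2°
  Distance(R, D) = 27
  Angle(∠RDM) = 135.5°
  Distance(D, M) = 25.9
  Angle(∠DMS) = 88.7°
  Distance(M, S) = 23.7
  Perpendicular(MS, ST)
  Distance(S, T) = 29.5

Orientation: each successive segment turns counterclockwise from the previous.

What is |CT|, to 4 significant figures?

12.89

A is at the origin; AC runs at 26.7° with length 19.1, so C = (17.06, 8.582). ∠ACR = 148.7° gives CR at 58.00° from the x-axis; with |CR| = 15.7, R = (25.38, 21.90). ∠CRD = 108.2° gives RD at 129.8° from the x-axis; with |RD| = 27.0, D = (8.100, 42.64). ∠RDM = 135.5° gives DM at 174.3° from the x-axis; with |DM| = 25.9, M = (-17.67, 45.21). ∠DMS = 88.7° gives MS at -94.40° from the x-axis; with |MS| = 23.7, S = (-19.49, 21.58). MS is perpendicular to ST, so ST runs at -4.400°; with |ST| = 29.5, T = (9.923, 19.32). Then |CT| = |T − C| = 12.89.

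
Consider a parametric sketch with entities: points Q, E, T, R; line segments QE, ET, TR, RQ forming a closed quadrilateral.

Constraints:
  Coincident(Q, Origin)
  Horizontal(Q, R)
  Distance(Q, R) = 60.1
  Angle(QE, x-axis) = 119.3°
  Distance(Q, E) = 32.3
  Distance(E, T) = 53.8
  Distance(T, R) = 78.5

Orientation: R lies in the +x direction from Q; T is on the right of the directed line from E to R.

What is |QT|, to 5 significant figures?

29.234

Q is at the origin; QR is horizontal with |QR| = 60.1 and R in +x, so R = (60.1, 0). QE runs at 119.3° with |QE| = 32.3, so E = (-15.807, 28.168). T is determined by |ET| = 53.8 and |TR| = 78.5 together: it lies at the intersection of circle(E, 53.8) and circle(R, 78.5). With |ER| = 80.965, the foot of the radical line on ER is 20.302 from E and the perpendicular offset is √(53.8² − 20.302²) = 49.822. Taking the right-of-ER solution: T = (-14.107, -25.605).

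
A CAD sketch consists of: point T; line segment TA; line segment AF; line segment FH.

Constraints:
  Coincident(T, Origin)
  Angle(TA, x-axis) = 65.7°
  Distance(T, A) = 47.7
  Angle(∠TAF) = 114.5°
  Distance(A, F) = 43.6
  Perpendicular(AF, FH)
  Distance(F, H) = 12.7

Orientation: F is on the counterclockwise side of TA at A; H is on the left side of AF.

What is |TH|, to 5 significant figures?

70.427

T is at the origin; TA runs at 65.7° with length 47.7, so A = 47.7·(cos 65.7°, sin 65.7°) = (19.629, 43.474). ∠TAF = 114.5°, so AF runs at 65.7° + (180° − 114.5°) = 131.20° from the x-axis; with |AF| = 43.6, F = A + 43.6·(cos 131.20°, sin 131.20°) = (-9.0896, 76.279). AF ⟂ FH; with |FH| = 12.7 on the left of AF, H = F + 12.7·(-0.75241, -0.65869) = (-18.645, 67.914). Then |TH| = |H − T| = 70.427.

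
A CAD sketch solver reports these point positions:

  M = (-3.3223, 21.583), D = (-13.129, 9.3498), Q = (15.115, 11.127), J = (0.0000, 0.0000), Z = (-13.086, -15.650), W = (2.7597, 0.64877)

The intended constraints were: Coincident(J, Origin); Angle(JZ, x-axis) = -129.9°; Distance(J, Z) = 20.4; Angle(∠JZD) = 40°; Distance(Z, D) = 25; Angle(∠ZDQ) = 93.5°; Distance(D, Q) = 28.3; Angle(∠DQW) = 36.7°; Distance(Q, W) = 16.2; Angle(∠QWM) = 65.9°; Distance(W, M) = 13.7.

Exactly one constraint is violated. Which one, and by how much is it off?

Distance(W, M) = 13.7 — off by 8.10.

J = (0.00, 0.00) ✓; JZ at -129.9° ✓; |JZ| = 20.40 ✓; ∠JZD = 40.00° ✓; |ZD| = 25.00 ✓; ∠ZDQ = 93.50° ✓; |DQ| = 28.30 ✓; ∠DQW = 36.70° ✓; |QW| = 16.20 ✓; ∠QWM = 65.90° ✓; |WM| = 21.80 ✗.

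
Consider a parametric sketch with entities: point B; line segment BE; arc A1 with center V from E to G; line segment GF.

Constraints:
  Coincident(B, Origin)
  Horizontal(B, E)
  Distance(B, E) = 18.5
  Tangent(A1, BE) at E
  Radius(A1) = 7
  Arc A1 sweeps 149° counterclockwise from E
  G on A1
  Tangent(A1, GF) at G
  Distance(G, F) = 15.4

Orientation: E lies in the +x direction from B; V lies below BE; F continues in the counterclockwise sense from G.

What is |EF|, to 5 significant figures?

23.026

B is at the origin; BE is horizontal with |BE| = 18.5 and E on the +x side, so E = (18.500, 0.0000). The tangent condition forces VE to be normal to BE, so V = E + (0, -7) = (18.500, -7.0000). On A1, E sits at bearing 90° from V; a 149° counterclockwise sweep puts G at bearing 239°, so G = V + 7.0·(cos 239°, sin 239°) = (14.895, -13.000). Since A1 is tangent to GF there, VG ⟂ GF, so GF runs along (−sin 239°, cos 239°); with |GF| = 15.4, F = (28.095, -20.932). Then |EF| = |F − E| = 23.026.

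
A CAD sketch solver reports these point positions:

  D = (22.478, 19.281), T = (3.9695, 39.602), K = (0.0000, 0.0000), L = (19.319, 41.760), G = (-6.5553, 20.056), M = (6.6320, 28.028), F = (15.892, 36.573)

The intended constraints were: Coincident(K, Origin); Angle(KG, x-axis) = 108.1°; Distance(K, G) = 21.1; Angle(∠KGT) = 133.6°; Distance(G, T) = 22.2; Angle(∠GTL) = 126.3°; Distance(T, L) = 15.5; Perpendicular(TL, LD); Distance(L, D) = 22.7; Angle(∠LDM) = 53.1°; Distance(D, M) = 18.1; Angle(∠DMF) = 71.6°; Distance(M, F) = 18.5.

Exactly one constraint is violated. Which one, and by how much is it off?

Distance(M, F) = 18.5 — off by 5.90.

K = (0.00, 0.00) ✓; KG at 108.1° ✓; |KG| = 21.10 ✓; ∠KGT = 133.6° ✓; |GT| = 22.20 ✓; ∠GTL = 126.3° ✓; |TL| = 15.50 ✓; ∠(TL, LD) = 90.00° ✓; |LD| = 22.70 ✓; ∠LDM = 53.10° ✓; |DM| = 18.10 ✓; ∠DMF = 71.60° ✓; |MF| = 12.60 ✗.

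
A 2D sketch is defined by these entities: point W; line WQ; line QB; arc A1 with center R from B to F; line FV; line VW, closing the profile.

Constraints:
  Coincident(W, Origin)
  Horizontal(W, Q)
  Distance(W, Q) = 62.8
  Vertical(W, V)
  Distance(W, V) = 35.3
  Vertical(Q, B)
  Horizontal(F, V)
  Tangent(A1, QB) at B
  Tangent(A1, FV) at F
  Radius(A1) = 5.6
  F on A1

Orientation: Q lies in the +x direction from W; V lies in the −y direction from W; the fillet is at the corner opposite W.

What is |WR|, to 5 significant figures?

64.451

W is at the origin; W and Q share the same y with |WQ| = 62.8 and Q on the +x side, so Q = (62.800, 0.0000). WV is vertical with |WV| = 35.3 and V on the −y side, so V = (0.0000, -35.300). The virtual corner opposite W is at (62.800, -35.300). Since A1 is tangent to QB there, RB ⟂ QB and tangency of A1 to FV means the radius RF is perpendicular to FV, with radius 5.6, so the center R sits 5.6 in from both sides at R = (57.200, -29.700). Then |WR| = |R − W| = 64.451.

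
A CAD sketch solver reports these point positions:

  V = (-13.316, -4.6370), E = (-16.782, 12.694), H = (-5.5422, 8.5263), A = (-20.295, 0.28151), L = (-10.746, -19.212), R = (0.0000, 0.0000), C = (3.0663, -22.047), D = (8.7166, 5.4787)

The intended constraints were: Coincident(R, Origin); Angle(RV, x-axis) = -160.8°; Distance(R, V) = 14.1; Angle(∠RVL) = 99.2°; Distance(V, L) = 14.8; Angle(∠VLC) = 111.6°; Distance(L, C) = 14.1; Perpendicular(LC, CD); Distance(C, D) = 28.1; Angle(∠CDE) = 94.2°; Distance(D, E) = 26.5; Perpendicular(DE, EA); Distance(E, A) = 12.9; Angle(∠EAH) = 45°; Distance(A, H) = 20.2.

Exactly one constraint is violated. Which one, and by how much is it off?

Distance(A, H) = 20.2 — off by 3.30.

R = (0.00, 0.00) ✓; RV at -160.8° ✓; |RV| = 14.10 ✓; ∠RVL = 99.20° ✓; |VL| = 14.80 ✓; ∠VLC = 111.6° ✓; |LC| = 14.10 ✓; ∠(LC, CD) = 90.00° ✓; |CD| = 28.10 ✓; ∠CDE = 94.20° ✓; |DE| = 26.50 ✓; ∠(DE, EA) = 90.00° ✓; |EA| = 12.90 ✓; ∠EAH = 45.00° ✓; |AH| = 16.90 ✗.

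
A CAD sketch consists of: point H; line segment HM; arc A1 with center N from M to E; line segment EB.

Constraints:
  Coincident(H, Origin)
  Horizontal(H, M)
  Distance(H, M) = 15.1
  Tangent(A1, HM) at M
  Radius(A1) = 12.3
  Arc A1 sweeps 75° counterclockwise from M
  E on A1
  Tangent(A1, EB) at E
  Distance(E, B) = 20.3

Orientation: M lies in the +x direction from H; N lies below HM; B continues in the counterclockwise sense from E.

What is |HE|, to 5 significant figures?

9.6682

A1 meets HM tangentially, so NM is at right angles to HM, so N = M + (0, -12.3) = (15.100, -12.300). On A1, M sits at bearing 90° from N; a 75° counterclockwise sweep puts E at bearing 165°, so E = N + 12.3·(cos 165°, sin 165°) = (3.2191, -9.1165). Then |HE| = |E − H| = 9.6682.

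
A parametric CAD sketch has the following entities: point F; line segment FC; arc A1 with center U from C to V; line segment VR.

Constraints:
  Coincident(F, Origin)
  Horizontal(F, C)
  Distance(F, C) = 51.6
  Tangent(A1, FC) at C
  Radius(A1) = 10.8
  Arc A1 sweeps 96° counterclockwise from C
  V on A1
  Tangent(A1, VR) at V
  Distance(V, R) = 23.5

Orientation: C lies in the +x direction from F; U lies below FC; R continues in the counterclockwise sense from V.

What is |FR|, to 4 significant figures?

55.88

F is at the origin; FC is horizontal with |FC| = 51.6 and C on the +x side, so C = (51.60, 0.000). Since A1 is tangent to FC there, UC ⟂ FC, so U = C + (0, -10.8) = (51.60, -10.80). On A1, C sits at bearing 90° from U; a 96° counterclockwise sweep puts V at bearing 186°, so V = U + 10.8·(cos 186°, sin 186°) = (40.86, -11.93). Since A1 is tangent to VR there, UV ⟂ VR, so VR runs along (−sin 186°, cos 186°); with |VR| = 23.5, R = (43.32, -35.30). Then |FR| = |R − F| = 55.88.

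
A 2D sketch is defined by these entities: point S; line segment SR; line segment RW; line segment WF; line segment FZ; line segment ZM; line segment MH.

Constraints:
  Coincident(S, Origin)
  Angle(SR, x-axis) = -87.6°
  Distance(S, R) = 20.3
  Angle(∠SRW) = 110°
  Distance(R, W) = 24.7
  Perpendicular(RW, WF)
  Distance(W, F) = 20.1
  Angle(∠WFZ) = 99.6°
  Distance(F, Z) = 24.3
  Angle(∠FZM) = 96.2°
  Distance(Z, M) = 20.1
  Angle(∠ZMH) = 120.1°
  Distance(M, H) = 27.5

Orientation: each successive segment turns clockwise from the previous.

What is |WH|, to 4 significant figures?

18.14

S is at the origin; SR runs at -87.6° with length 20.3, so R = (0.8501, -20.28). ∠SRW = 110.0° gives RW at -157.6° from the x-axis; with |RW| = 24.7, W = (-21.99, -29.69). RW ⟂ WF, so WF runs at 112.4°; with |WF| = 20.1, F = (-29.65, -11.11). ∠WFZ = 99.6° gives FZ at 32.00° from the x-axis; with |FZ| = 24.3, Z = (-9.038, 1.766). ∠FZM = 96.2° gives ZM at -51.80° from the x-axis; with |ZM| = 20.1, M = (3.392, -14.03). ∠ZMH = 120.1° gives MH at -111.7° from the x-axis; with |MH| = 27.5, H = (-6.776, -39.58). Then |WH| = |H − W| = 18.14.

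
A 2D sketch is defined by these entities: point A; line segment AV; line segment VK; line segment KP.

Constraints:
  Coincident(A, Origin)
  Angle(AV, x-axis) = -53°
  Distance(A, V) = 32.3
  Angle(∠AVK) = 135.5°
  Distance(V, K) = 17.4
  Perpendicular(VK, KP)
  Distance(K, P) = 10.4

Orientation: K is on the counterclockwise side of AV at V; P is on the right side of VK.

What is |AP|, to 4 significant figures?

52.22

∠AVK = 135.5°, so VK runs at -53.0° + (180° − 135.5°) = -8.500° from the x-axis; with |VK| = 17.4, K = V + 17.4·(cos -8.500°, sin -8.500°) = (36.65, -28.37). VK ⟂ KP; with |KP| = 10.4 on the right of VK, P = K + 10.4·(-0.1478, -0.9890) = (35.11, -38.65). Then |AP| = |P − A| = 52.22.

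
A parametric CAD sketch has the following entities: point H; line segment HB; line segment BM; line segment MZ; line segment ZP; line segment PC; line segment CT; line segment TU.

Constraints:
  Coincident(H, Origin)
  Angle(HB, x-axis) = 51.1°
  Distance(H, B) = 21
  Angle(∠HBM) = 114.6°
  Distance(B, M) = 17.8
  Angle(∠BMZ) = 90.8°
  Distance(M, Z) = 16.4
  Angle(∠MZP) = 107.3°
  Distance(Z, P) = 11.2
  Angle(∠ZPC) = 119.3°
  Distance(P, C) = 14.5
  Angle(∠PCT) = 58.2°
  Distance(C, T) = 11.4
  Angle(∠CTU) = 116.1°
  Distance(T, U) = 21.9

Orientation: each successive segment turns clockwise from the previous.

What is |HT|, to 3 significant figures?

20.4

H is at the origin; HB runs at 51.1° with length 21.0, so B = (13.2, 16.3). ∠HBM = 114.6° gives BM at -14.3° from the x-axis; with |BM| = 17.8, M = (30.4, 11.9). ∠BMZ = 90.8° gives MZ at -104° from the x-axis; with |MZ| = 16.4, Z = (26.6, -4.00). ∠MZP = 107.3° gives ZP at -176° from the x-axis; with |ZP| = 11.2, P = (15.4, -4.74). ∠ZPC = 119.3° gives PC at 123° from the x-axis; with |PC| = 14.5, C = (7.51, 7.40). ∠PCT = 58.2° gives CT at 1.30° from the x-axis; with |CT| = 11.4, T = (18.9, 7.66). Then |HT| = |T − H| = 20.4.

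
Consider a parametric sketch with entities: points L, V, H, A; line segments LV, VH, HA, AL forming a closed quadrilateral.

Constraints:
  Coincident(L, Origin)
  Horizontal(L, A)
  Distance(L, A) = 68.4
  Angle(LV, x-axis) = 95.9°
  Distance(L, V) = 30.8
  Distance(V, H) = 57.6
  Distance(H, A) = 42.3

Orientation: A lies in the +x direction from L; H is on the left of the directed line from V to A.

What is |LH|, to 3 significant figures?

66.8

L is at the origin; L and A share the same y with |LA| = 68.4 and A in +x, so A = (68.4, 0). LV runs at 95.9° with |LV| = 30.8, so V = (-3.17, 30.6). H is determined by |VH| = 57.6 and |HA| = 42.3 together: it lies at the intersection of circle(V, 57.6) and circle(A, 42.3). With |VA| = 77.8, the foot of the radical line on VA is 48.7 from V and the perpendicular offset is √(57.6² − 48.7²) = 30.7. Taking the left-of-VA solution: H = (53.7, 39.7).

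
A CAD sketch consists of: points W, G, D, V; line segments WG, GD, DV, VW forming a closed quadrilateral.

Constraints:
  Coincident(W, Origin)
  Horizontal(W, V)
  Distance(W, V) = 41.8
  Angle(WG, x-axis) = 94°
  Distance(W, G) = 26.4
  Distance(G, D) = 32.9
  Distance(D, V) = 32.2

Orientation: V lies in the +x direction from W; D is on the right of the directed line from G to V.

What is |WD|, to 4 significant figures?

10.83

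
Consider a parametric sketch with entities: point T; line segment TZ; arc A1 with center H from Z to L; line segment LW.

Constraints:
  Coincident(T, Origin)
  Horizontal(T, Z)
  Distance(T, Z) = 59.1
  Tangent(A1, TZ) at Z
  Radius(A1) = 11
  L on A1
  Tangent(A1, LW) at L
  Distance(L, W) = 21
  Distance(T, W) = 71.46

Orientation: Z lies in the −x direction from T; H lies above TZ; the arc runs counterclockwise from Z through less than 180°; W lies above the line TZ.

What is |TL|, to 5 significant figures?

53.178

Checks: |HL| = 11.00 ✓; ∠(HL, LW) = 90.00° ✓; |LW| = 21.00 ✓; |TW| = 71.46 ✓.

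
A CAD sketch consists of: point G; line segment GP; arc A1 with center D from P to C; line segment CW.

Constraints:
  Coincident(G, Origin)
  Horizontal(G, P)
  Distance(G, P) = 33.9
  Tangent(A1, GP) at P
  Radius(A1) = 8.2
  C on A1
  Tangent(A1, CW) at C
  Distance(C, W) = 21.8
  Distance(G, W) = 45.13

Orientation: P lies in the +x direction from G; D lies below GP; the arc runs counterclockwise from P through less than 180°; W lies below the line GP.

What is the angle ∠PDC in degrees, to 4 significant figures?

106.9°

Checks: G = (0.00, 0.00) ✓; |DC| = 8.200 ✓; ∠(DC, CW) = 90.00° ✓; |CW| = 21.80 ✓; |GW| = 45.13 ✓.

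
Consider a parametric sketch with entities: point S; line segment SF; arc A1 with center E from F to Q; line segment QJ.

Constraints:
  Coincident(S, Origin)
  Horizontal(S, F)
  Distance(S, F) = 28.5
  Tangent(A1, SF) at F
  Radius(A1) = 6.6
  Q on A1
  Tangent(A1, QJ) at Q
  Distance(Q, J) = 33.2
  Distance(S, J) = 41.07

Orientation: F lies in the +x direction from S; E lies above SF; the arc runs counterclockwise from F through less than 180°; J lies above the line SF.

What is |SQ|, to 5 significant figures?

35.515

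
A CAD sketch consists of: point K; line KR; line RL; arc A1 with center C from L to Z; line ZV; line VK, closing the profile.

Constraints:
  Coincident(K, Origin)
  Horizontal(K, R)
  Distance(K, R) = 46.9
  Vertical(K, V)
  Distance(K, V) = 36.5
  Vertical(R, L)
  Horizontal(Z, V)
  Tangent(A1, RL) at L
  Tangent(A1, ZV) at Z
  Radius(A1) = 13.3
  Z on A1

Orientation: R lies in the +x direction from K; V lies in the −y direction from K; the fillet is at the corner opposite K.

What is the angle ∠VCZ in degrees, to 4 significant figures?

68.40°

K is at the origin; KR is horizontal with |KR| = 46.9 and R on the +x side, so R = (46.90, 0.000). K and V share the same x with |KV| = 36.5 and V on the −y side, so V = (0.000, -36.50). The virtual corner opposite K is at (46.90, -36.50). The tangent condition forces CL to be normal to RL and tangency of A1 to ZV means the radius CZ is perpendicular to ZV, with radius 13.3, so the center C sits 13.3 in from both sides at C = (33.60, -23.20). That places the tangent points at L = (46.90, -23.20) on RL and Z = (33.60, -36.50) on ZV. Then cos ∠VCZ = CV·CZ / (|CV||CZ|), giving 68.40°.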